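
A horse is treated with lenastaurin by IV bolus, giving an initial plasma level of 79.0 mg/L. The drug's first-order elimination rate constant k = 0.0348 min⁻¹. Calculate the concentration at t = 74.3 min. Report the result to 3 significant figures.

C(t) = C₀ e^(−kt) = 79.0 × e^(−0.03480 × 74.3) = 79.0 × e^(−2.586) = 79.0 × 0.07535 ≈ 5.95 mg/L

5.95 mg/L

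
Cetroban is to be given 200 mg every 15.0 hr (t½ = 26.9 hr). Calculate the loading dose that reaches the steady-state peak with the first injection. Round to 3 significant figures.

k = ln 2 / 26.9 = 0.02577 hr⁻¹
Accumulation ratio R = 1 / (1 − e^(−kτ)) = 1 / (1 − e^(−0.02577×15.0)) = 1 / (1 − 0.6794) = 3.119
Loading dose = maintenance dose × R = 200 × 3.119 ≈ 624 mg

624 mg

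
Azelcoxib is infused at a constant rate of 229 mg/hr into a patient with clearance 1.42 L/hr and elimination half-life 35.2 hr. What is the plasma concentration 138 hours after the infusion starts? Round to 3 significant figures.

151 µg/mL

Css = rate / CL = 229 / 1.42 = 161.3 µg/mL
k = ln 2 / 35.2 = 0.01969 hr⁻¹
C(t) = Css (1 − e^(−kt)) = 161.3 × (1 − e^(−2.717)) = 161.3 × 0.9340 ≈ 151 µg/mL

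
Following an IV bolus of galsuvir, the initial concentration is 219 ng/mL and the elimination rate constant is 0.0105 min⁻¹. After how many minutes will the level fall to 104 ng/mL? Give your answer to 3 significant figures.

C(t) = C₀ e^(−kt)  ⇒  t = ln(C₀/C) / k
t = ln(219/104) / 0.01050 = 0.7447 / 0.01050 ≈ 70.9 minutes

70.9 minutes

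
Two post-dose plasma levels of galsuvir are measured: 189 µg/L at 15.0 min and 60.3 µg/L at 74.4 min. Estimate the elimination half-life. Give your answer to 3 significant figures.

k = ln(C₁/C₂) / (t₂ − t₁) = ln(189/60.3) / (74.4 − 15.0)
  = 1.142 / 59.40 = 0.01923 min⁻¹
t½ = ln 2 / k = ln 2 / 0.01923 ≈ 36.0 minutes

36.0 minutes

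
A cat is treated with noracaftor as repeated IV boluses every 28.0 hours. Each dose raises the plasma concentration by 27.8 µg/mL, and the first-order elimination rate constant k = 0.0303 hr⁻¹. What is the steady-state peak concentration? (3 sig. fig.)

Fraction remaining after one interval: e^(−kτ) = e^(−0.03030 × 28.0) = 0.4281
R = 1 / (1 − 0.4281) = 1.749
Css,max = 27.8 × 1.749 ≈ 48.6 µg/mL

48.6 µg/mL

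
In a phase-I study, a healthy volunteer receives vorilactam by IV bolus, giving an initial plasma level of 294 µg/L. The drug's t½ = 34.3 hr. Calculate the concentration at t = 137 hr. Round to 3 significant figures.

18.4 µg/L

k = ln 2 / 34.3 = 0.02021 hr⁻¹
137 hr is 3.994 half-lives, so C = 294 × (1/2)^3.994 = 294 × 0.06275 ≈ 18.4 µg/L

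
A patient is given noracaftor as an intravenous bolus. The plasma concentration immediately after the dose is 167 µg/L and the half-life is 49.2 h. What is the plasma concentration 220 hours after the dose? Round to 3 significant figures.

7.53 µg/L

k = ln 2 / 49.2 = 0.01409 h⁻¹
220 h is 4.472 half-lives, so C = 167 × (1/2)^4.472 = 167 × 0.04507 ≈ 7.53 µg/L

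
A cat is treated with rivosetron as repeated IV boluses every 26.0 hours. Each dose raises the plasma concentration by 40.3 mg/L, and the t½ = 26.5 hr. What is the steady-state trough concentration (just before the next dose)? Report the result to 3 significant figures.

k = ln 2 / 26.5 = 0.02616 hr⁻¹
Fraction remaining after one interval: e^(−kτ) = e^(−0.02616 × 26.0) = 0.5066
R = 1 / (1 − 0.5066) = 2.027
Css,max = 40.3 × 2.027 = 81.68 mg/L
Css,min = Css,max × e^(−kτ) = 81.68 × 0.5066 ≈ 41.4 mg/L

41.4 mg/L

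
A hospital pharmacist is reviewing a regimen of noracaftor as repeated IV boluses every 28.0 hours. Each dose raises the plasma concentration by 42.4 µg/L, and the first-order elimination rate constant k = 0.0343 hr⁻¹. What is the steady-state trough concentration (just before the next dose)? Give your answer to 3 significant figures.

Fraction remaining after one interval: e^(−kτ) = e^(−0.03430 × 28.0) = 0.3827
R = 1 / (1 − 0.3827) = 1.620
Css,max = 42.4 × 1.620 = 68.69 µg/L
Css,min = Css,max × e^(−kτ) = 68.69 × 0.3827 ≈ 26.3 µg/L

26.3 µg/L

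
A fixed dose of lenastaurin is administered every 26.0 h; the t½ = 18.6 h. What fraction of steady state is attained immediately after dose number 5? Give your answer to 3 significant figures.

k = ln 2 / 18.6 = 0.03727 h⁻¹
f_n = 1 − e^(−nkτ) = 1 − e^(−5 × 0.03727 × 26.0) = 1 − e^(−4.845) = 1 − 0.007871 ≈ 0.992

0.992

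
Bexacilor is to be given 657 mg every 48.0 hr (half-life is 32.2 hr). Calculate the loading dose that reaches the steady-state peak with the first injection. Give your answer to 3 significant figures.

1020 mg

k = ln 2 / 32.2 = 0.02153 hr⁻¹
Accumulation ratio R = 1 / (1 − e^(−kτ)) = 1 / (1 − e^(−0.02153×48.0)) = 1 / (1 − 0.3558) = 1.552
Loading dose = maintenance dose × R = 657 × 1.552 ≈ 1020 mg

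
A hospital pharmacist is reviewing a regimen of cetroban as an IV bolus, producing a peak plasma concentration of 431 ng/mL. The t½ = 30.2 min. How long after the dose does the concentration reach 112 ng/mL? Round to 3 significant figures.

k = ln 2 / 30.2 = 0.02295 min⁻¹
C(t) = C₀ e^(−kt)  ⇒  t = ln(C₀/C) / k
t = ln(431/112) / 0.02295 = 1.348 / 0.02295 ≈ 58.7 minutes

58.7 minutes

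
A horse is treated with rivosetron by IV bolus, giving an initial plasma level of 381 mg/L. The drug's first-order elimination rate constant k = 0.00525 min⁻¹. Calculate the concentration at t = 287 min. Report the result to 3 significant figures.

C(t) = C₀ e^(−kt) = 381 × e^(−0.005250 × 287) = 381 × e^(−1.507) = 381 × 0.2216 ≈ 84.4 mg/L

84.4 mg/L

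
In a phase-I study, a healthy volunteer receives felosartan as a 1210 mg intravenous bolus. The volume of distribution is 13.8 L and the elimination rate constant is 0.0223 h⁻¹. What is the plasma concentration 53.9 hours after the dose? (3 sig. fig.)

26.4 mg/L

C₀ = dose / V = 1210 / 13.8 = 87.68 mg/L
C(t) = C₀ e^(−kt) = 87.68 × e^(−0.02230 × 53.9) = 87.68 × e^(−1.202) = 87.68 × 0.3006 ≈ 26.4 mg/L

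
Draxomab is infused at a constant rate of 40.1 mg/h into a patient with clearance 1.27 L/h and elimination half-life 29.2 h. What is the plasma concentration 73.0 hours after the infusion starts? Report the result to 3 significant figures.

Css = rate / CL = 40.1 / 1.27 = 31.57 mg/L
k = ln 2 / 29.2 = 0.02374 h⁻¹
C(t) = Css (1 − e^(−kt)) = 31.57 × (1 − e^(−1.733)) = 31.57 × 0.8232 ≈ 26.0 mg/L

26.0 mg/L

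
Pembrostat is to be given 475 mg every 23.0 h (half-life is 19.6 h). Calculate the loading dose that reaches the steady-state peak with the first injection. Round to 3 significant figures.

k = ln 2 / 19.6 = 0.03536 h⁻¹
Accumulation ratio R = 1 / (1 − e^(−kτ)) = 1 / (1 − e^(−0.03536×23.0)) = 1 / (1 − 0.4434) = 1.796
Loading dose = maintenance dose × R = 475 × 1.796 ≈ 853 mg

853 mg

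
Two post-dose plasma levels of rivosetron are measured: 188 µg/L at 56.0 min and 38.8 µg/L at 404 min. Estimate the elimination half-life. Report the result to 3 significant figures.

k = ln(C₁/C₂) / (t₂ − t₁) = ln(188/38.8) / (404 − 56.0)
  = 1.578 / 348.0 = 0.004535 min⁻¹
t½ = ln 2 / k = ln 2 / 0.004535 ≈ 153 minutes

153 minutes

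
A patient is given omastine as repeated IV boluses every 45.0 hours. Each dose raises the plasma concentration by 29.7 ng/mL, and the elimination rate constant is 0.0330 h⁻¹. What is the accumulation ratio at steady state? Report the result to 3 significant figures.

1.29

Fraction remaining after one interval: e^(−kτ) = e^(−0.03300 × 45.0) = 0.2265
R = 1 / (1 − 0.2265) = 1 / 0.7735 ≈ 1.29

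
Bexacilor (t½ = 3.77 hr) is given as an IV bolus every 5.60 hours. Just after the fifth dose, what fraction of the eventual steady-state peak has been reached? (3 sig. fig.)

k = ln 2 / 3.77 = 0.1839 hr⁻¹
f_n = 1 − e^(−nkτ) = 1 − e^(−5 × 0.1839 × 5.60) = 1 − e^(−5.148) = 1 − 0.005811 ≈ 0.994

0.994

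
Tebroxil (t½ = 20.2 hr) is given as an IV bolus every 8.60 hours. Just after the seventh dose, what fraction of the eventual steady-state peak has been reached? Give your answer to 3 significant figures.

k = ln 2 / 20.2 = 0.03431 hr⁻¹
f_n = 1 − e^(−nkτ) = 1 − e^(−7 × 0.03431 × 8.60) = 1 − e^(−2.066) = 1 − 0.1267 ≈ 0.873

0.873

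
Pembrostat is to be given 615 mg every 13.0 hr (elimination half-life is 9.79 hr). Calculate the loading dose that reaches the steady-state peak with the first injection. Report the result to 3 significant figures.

1020 mg

k = ln 2 / 9.79 = 0.07080 hr⁻¹
Accumulation ratio R = 1 / (1 − e^(−kτ)) = 1 / (1 − e^(−0.07080×13.0)) = 1 / (1 − 0.3984) = 1.662
Loading dose = maintenance dose × R = 615 × 1.662 ≈ 1020 mg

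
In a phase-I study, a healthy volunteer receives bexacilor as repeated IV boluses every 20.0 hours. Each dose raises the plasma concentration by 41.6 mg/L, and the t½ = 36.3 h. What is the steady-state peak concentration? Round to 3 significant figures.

131 mg/L

k = ln 2 / 36.3 = 0.01909 h⁻¹
Fraction remaining after one interval: e^(−kτ) = e^(−0.01909 × 20.0) = 0.6826
R = 1 / (1 − 0.6826) = 3.150
Css,max = 41.6 × 3.150 ≈ 131 mg/L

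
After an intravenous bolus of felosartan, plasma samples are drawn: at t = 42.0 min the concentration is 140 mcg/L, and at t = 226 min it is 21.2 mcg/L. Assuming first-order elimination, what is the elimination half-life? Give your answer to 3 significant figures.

k = ln(C₁/C₂) / (t₂ − t₁) = ln(140/21.2) / (226 − 42.0)
  = 1.888 / 184.0 = 0.01026 min⁻¹
t½ = ln 2 / k = ln 2 / 0.01026 ≈ 67.6 minutes

67.6 minutes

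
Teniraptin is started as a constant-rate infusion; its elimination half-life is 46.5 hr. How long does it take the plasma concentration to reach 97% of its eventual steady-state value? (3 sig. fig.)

235 hours

k = ln 2 / 46.5 = 0.01491 hr⁻¹
f = 1 − e^(−kt)  ⇒  t = −ln(1 − f) / k
t = −ln(1 − 0.97) / 0.01491 = 3.507 / 0.01491 ≈ 235 hours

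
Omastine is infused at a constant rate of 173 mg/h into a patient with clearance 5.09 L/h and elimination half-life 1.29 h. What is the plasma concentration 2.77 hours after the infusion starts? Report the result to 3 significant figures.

26.3 mg/L

Css = rate / CL = 173 / 5.09 = 33.99 mg/L
k = ln 2 / 1.29 = 0.5373 h⁻¹
C(t) = Css (1 − e^(−kt)) = 33.99 × (1 − e^(−1.488)) = 33.99 × 0.7743 ≈ 26.3 mg/L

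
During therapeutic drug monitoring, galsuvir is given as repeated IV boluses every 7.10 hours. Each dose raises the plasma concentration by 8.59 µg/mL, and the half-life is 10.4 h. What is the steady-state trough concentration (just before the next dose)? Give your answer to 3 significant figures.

14.2 µg/mL

k = ln 2 / 10.4 = 0.06665 h⁻¹
Fraction remaining after one interval: e^(−kτ) = e^(−0.06665 × 7.10) = 0.6230
R = 1 / (1 − 0.6230) = 2.653
Css,max = 8.59 × 2.653 = 22.79 µg/mL
Css,min = Css,max × e^(−kτ) = 22.79 × 0.6230 ≈ 14.2 µg/mL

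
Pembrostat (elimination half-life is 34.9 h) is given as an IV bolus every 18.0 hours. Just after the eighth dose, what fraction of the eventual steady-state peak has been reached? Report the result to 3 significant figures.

k = ln 2 / 34.9 = 0.01986 h⁻¹
f_n = 1 − e^(−nkτ) = 1 − e^(−8 × 0.01986 × 18.0) = 1 − e^(−2.860) = 1 − 0.05727 ≈ 0.943

0.943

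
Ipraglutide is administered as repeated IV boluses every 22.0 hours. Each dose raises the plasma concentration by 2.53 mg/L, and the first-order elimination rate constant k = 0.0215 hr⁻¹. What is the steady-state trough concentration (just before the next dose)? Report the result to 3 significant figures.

Fraction remaining after one interval: e^(−kτ) = e^(−0.02150 × 22.0) = 0.6231
R = 1 / (1 − 0.6231) = 2.653
Css,max = 2.53 × 2.653 = 6.713 mg/L
Css,min = Css,max × e^(−kτ) = 6.713 × 0.6231 ≈ 4.18 mg/L

4.18 mg/L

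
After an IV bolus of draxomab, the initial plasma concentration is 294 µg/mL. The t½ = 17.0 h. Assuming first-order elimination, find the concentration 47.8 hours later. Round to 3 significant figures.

k = ln 2 / 17.0 = 0.04077 h⁻¹
C(t) = C₀ e^(−kt) = 294 × e^(−0.04077 × 47.8) = 294 × e^(−1.949) = 294 × 0.1424 ≈ 41.9 µg/mL

41.9 µg/mL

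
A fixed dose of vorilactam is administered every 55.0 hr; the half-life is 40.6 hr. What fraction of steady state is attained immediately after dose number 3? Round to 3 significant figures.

k = ln 2 / 40.6 = 0.01707 hr⁻¹
f_n = 1 − e^(−nkτ) = 1 − e^(−3 × 0.01707 × 55.0) = 1 − e^(−2.817) = 1 − 0.05979 ≈ 0.940

0.940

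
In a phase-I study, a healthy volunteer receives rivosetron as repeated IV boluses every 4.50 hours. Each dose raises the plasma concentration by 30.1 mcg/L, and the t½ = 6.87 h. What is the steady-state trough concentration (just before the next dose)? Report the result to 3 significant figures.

52.4 mcg/L

k = ln 2 / 6.87 = 0.1009 h⁻¹
Fraction remaining after one interval: e^(−kτ) = e^(−0.1009 × 4.50) = 0.6351
R = 1 / (1 − 0.6351) = 2.740
Css,max = 30.1 × 2.740 = 82.48 mcg/L
Css,min = Css,max × e^(−kτ) = 82.48 × 0.6351 ≈ 52.4 mcg/L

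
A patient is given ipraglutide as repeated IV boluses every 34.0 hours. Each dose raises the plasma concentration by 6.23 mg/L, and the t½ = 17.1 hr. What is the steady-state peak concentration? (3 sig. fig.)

k = ln 2 / 17.1 = 0.04053 hr⁻¹
Fraction remaining after one interval: e^(−kτ) = e^(−0.04053 × 34.0) = 0.2520
R = 1 / (1 − 0.2520) = 1.337
Css,max = 6.23 × 1.337 ≈ 8.33 mg/L

8.33 mg/L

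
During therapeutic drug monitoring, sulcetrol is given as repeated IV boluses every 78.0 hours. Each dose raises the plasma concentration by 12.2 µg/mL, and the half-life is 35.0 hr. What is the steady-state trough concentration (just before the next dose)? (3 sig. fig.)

3.31 µg/mL

k = ln 2 / 35.0 = 0.01980 hr⁻¹
Fraction remaining after one interval: e^(−kτ) = e^(−0.01980 × 78.0) = 0.2134
R = 1 / (1 − 0.2134) = 1.271
Css,max = 12.2 × 1.271 = 15.51 µg/mL
Css,min = Css,max × e^(−kτ) = 15.51 × 0.2134 ≈ 3.31 µg/mL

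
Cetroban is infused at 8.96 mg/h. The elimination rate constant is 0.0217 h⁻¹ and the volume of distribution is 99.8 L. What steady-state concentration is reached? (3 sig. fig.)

CL = k · V = 0.0217 × 99.8 = 2.166 L/h
Css = rate / CL = 8.96 / 2.166 ≈ 4.14 mg/L

4.14 mg/L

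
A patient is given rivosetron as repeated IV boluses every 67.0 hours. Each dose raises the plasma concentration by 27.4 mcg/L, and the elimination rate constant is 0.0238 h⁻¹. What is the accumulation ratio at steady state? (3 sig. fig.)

1.25

Fraction remaining after one interval: e^(−kτ) = e^(−0.02380 × 67.0) = 0.2030
R = 1 / (1 − 0.2030) = 1 / 0.7970 ≈ 1.25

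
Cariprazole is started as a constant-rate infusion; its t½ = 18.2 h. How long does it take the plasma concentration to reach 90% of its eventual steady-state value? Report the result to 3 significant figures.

k = ln 2 / 18.2 = 0.03809 h⁻¹
f = 1 − e^(−kt)  ⇒  t = −ln(1 − f) / k
t = −ln(1 − 0.9) / 0.03809 = 2.303 / 0.03809 ≈ 60.5 hours

60.5 hours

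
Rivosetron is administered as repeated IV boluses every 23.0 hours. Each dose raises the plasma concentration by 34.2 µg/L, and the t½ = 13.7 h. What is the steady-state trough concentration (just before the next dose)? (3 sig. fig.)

k = ln 2 / 13.7 = 0.05059 h⁻¹
Fraction remaining after one interval: e^(−kτ) = e^(−0.05059 × 23.0) = 0.3123
R = 1 / (1 − 0.3123) = 1.454
Css,max = 34.2 × 1.454 = 49.73 µg/L
Css,min = Css,max × e^(−kτ) = 49.73 × 0.3123 ≈ 15.5 µg/L

15.5 µg/L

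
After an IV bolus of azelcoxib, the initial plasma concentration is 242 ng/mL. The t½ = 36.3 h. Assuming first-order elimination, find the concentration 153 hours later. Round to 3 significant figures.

13.0 ng/mL

k = ln 2 / 36.3 = 0.01909 h⁻¹
C(t) = C₀ e^(−kt) = 242 × e^(−0.01909 × 153) = 242 × e^(−2.922) = 242 × 0.05385 ≈ 13.0 ng/mL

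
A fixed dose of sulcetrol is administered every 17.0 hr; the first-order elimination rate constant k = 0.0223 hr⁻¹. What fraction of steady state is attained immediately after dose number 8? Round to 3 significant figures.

f_n = 1 − e^(−nkτ) = 1 − e^(−8 × 0.02230 × 17.0) = 1 − e^(−3.033) = 1 − 0.04818 ≈ 0.952

0.952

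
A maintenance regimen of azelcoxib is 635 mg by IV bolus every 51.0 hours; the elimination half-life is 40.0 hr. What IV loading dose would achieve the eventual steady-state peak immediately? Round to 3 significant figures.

1080 mg

k = ln 2 / 40.0 = 0.01733 hr⁻¹
Accumulation ratio R = 1 / (1 − e^(−kτ)) = 1 / (1 − e^(−0.01733×51.0)) = 1 / (1 − 0.4132) = 1.704
Loading dose = maintenance dose × R = 635 × 1.704 ≈ 1080 mg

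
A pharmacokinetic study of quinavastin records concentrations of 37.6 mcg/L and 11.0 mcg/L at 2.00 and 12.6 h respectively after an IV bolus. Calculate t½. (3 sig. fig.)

k = ln(C₁/C₂) / (t₂ − t₁) = ln(37.6/11.0) / (12.6 − 2.00)
  = 1.229 / 10.60 = 0.1160 h⁻¹
t½ = ln 2 / k = ln 2 / 0.1160 ≈ 5.98 hours

5.98 hours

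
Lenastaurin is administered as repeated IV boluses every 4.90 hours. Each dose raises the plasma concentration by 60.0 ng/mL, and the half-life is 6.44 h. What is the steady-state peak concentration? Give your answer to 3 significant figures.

k = ln 2 / 6.44 = 0.1076 h⁻¹
Fraction remaining after one interval: e^(−kτ) = e^(−0.1076 × 4.90) = 0.5901
R = 1 / (1 − 0.5901) = 2.440
Css,max = 60.0 × 2.440 ≈ 146 ng/mL

146 ng/mL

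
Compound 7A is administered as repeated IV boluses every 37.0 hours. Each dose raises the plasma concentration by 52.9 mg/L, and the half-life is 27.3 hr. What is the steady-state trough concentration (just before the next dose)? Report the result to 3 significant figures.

33.9 mg/L

k = ln 2 / 27.3 = 0.02539 hr⁻¹
Fraction remaining after one interval: e^(−kτ) = e^(−0.02539 × 37.0) = 0.3909
R = 1 / (1 − 0.3909) = 1.642
Css,max = 52.9 × 1.642 = 86.84 mg/L
Css,min = Css,max × e^(−kτ) = 86.84 × 0.3909 ≈ 33.9 mg/L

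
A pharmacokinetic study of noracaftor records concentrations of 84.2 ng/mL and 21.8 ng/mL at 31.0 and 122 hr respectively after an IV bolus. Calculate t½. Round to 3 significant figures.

k = ln(C₁/C₂) / (t₂ − t₁) = ln(84.2/21.8) / (122 − 31.0)
  = 1.351 / 91.00 = 0.01485 hr⁻¹
t½ = ln 2 / k = ln 2 / 0.01485 ≈ 46.7 hours

46.7 hours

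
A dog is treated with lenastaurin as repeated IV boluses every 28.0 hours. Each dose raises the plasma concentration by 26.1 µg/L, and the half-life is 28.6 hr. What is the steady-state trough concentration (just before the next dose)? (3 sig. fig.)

k = ln 2 / 28.6 = 0.02424 hr⁻¹
Fraction remaining after one interval: e^(−kτ) = e^(−0.02424 × 28.0) = 0.5073
R = 1 / (1 − 0.5073) = 2.030
Css,max = 26.1 × 2.030 = 52.98 µg/L
Css,min = Css,max × e^(−kτ) = 52.98 × 0.5073 ≈ 26.9 µg/L

26.9 µg/L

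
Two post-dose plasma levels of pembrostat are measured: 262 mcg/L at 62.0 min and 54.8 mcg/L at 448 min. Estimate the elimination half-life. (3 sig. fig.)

k = ln(C₁/C₂) / (t₂ − t₁) = ln(262/54.8) / (448 − 62.0)
  = 1.565 / 386.0 = 0.004054 min⁻¹
t½ = ln 2 / k = ln 2 / 0.004054 ≈ 171 minutes

171 minutes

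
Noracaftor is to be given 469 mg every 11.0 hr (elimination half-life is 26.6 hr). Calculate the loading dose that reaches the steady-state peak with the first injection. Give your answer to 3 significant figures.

k = ln 2 / 26.6 = 0.02606 hr⁻¹
Accumulation ratio R = 1 / (1 − e^(−kτ)) = 1 / (1 − e^(−0.02606×11.0)) = 1 / (1 − 0.7508) = 4.013
Loading dose = maintenance dose × R = 469 × 4.013 ≈ 1880 mg

1880 mg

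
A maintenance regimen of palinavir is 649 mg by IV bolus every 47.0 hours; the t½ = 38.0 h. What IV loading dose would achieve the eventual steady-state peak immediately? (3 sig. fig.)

k = ln 2 / 38.0 = 0.01824 h⁻¹
Accumulation ratio R = 1 / (1 − e^(−kτ)) = 1 / (1 − e^(−0.01824×47.0)) = 1 / (1 − 0.4243) = 1.737
Loading dose = maintenance dose × R = 649 × 1.737 ≈ 1130 mg

1130 mg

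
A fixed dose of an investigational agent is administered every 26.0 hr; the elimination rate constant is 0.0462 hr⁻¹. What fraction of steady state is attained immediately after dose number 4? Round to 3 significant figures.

0.992

f_n = 1 − e^(−nkτ) = 1 − e^(−4 × 0.04620 × 26.0) = 1 − e^(−4.805) = 1 − 0.008190 ≈ 0.992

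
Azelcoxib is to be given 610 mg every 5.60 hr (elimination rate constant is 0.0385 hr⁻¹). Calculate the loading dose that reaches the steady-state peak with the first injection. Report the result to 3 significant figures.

Accumulation ratio R = 1 / (1 − e^(−kτ)) = 1 / (1 − e^(−0.03850×5.60)) = 1 / (1 − 0.8061) = 5.156
Loading dose = maintenance dose × R = 610 × 5.156 ≈ 3150 mg

3150 mg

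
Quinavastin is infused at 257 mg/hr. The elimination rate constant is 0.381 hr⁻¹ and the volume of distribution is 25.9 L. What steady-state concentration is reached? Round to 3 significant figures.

CL = k · V = 0.381 × 25.9 = 9.868 L/hr
Css = rate / CL = 257 / 9.868 ≈ 26.0 µg/mL

26.0 µg/mL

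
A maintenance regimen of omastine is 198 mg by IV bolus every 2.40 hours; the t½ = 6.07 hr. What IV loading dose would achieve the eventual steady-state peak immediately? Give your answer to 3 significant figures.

k = ln 2 / 6.07 = 0.1142 hr⁻¹
Accumulation ratio R = 1 / (1 − e^(−kτ)) = 1 / (1 − e^(−0.1142×2.40)) = 1 / (1 − 0.7603) = 4.172
Loading dose = maintenance dose × R = 198 × 4.172 ≈ 826 mg

826 mg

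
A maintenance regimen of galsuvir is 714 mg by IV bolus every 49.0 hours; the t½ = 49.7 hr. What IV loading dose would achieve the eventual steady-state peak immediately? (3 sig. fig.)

k = ln 2 / 49.7 = 0.01395 hr⁻¹
Accumulation ratio R = 1 / (1 − e^(−kτ)) = 1 / (1 − e^(−0.01395×49.0)) = 1 / (1 − 0.5049) = 2.020
Loading dose = maintenance dose × R = 714 × 2.020 ≈ 1440 mg

1440 mg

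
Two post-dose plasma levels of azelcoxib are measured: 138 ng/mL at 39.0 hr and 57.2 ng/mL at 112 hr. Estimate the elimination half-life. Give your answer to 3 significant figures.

k = ln(C₁/C₂) / (t₂ − t₁) = ln(138/57.2) / (112 − 39.0)
  = 0.8807 / 73.00 = 0.01206 hr⁻¹
t½ = ln 2 / k = ln 2 / 0.01206 ≈ 57.5 hours

57.5 hours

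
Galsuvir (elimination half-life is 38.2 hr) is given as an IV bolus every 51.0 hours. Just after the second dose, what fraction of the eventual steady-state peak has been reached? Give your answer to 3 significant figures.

k = ln 2 / 38.2 = 0.01815 hr⁻¹
f_n = 1 − e^(−nkτ) = 1 − e^(−2 × 0.01815 × 51.0) = 1 − e^(−1.851) = 1 − 0.1571 ≈ 0.843

0.843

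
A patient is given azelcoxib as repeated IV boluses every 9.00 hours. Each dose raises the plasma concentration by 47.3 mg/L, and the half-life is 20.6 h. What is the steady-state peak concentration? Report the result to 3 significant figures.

k = ln 2 / 20.6 = 0.03365 h⁻¹
Fraction remaining after one interval: e^(−kτ) = e^(−0.03365 × 9.00) = 0.7387
R = 1 / (1 − 0.7387) = 3.827
Css,max = 47.3 × 3.827 ≈ 181 mg/L

181 mg/L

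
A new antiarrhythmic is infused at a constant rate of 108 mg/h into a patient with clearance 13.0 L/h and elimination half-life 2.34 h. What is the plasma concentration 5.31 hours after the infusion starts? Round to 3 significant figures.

Css = rate / CL = 108 / 13.0 = 8.308 µg/mL
k = ln 2 / 2.34 = 0.2962 h⁻¹
C(t) = Css (1 − e^(−kt)) = 8.308 × (1 − e^(−1.573)) = 8.308 × 0.7926 ≈ 6.58 µg/mL

6.58 µg/mL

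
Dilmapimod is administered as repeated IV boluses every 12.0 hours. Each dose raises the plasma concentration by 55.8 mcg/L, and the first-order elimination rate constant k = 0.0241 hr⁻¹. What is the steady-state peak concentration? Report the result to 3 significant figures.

Fraction remaining after one interval: e^(−kτ) = e^(−0.02410 × 12.0) = 0.7489
R = 1 / (1 − 0.7489) = 3.982
Css,max = 55.8 × 3.982 ≈ 222 mcg/L

222 mcg/L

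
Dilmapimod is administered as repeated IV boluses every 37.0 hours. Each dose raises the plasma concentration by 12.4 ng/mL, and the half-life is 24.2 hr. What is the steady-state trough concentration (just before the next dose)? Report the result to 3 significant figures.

6.58 ng/mL

k = ln 2 / 24.2 = 0.02864 hr⁻¹
Fraction remaining after one interval: e^(−kτ) = e^(−0.02864 × 37.0) = 0.3465
R = 1 / (1 − 0.3465) = 1.530
Css,max = 12.4 × 1.530 = 18.98 ng/mL
Css,min = Css,max × e^(−kτ) = 18.98 × 0.3465 ≈ 6.58 ng/mL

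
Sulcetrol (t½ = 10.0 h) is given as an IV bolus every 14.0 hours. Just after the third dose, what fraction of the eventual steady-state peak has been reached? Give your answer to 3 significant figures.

0.946

k = ln 2 / 10.0 = 0.06931 h⁻¹
f_n = 1 − e^(−nkτ) = 1 − e^(−3 × 0.06931 × 14.0) = 1 − e^(−2.911) = 1 − 0.05441 ≈ 0.946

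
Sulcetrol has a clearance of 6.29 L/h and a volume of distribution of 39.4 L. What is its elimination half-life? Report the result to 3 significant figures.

4.34 hours

k = CL / V = 6.29 / 39.4 = 0.1596 h⁻¹
t½ = ln 2 / k = ln 2 / 0.1596 ≈ 4.34 hours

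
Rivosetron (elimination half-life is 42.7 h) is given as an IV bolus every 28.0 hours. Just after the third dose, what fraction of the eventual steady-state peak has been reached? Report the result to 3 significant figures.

0.744

k = ln 2 / 42.7 = 0.01623 h⁻¹
f_n = 1 − e^(−nkτ) = 1 − e^(−3 × 0.01623 × 28.0) = 1 − e^(−1.364) = 1 − 0.2557 ≈ 0.744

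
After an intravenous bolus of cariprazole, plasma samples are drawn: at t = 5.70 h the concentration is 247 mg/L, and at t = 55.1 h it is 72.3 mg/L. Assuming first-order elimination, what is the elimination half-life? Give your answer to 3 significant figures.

k = ln(C₁/C₂) / (t₂ − t₁) = ln(247/72.3) / (55.1 − 5.70)
  = 1.229 / 49.40 = 0.02487 h⁻¹
t½ = ln 2 / k = ln 2 / 0.02487 ≈ 27.9 hours

27.9 hours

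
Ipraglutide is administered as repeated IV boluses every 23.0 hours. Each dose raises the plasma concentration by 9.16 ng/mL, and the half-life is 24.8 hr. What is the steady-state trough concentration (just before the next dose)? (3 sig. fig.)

10.2 ng/mL

k = ln 2 / 24.8 = 0.02795 hr⁻¹
Fraction remaining after one interval: e^(−kτ) = e^(−0.02795 × 23.0) = 0.5258
R = 1 / (1 − 0.5258) = 2.109
Css,max = 9.16 × 2.109 = 19.32 ng/mL
Css,min = Css,max × e^(−kτ) = 19.32 × 0.5258 ≈ 10.2 ng/mL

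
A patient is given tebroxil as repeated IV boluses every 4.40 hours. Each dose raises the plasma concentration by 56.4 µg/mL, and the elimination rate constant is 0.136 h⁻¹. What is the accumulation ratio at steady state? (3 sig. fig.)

2.22

Fraction remaining after one interval: e^(−kτ) = e^(−0.1360 × 4.40) = 0.5497
R = 1 / (1 − 0.5497) = 1 / 0.4503 ≈ 2.22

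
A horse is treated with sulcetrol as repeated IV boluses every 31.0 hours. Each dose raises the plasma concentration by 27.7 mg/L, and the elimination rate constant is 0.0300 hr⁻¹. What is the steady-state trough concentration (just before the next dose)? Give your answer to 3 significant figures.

18.1 mg/L

Fraction remaining after one interval: e^(−kτ) = e^(−0.03000 × 31.0) = 0.3946
R = 1 / (1 − 0.3946) = 1.652
Css,max = 27.7 × 1.652 = 45.75 mg/L
Css,min = Css,max × e^(−kτ) = 45.75 × 0.3946 ≈ 18.1 mg/L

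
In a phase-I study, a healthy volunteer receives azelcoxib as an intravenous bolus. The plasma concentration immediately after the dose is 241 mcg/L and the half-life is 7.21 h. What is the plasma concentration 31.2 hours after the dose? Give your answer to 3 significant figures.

12.0 mcg/L

k = ln 2 / 7.21 = 0.09614 h⁻¹
31.2 h is 4.327 half-lives, so C = 241 × (1/2)^4.327 = 241 × 0.04981 ≈ 12.0 mcg/L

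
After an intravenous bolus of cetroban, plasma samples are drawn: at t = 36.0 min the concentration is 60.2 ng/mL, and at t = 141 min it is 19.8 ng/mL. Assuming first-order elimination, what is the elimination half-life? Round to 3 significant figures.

65.5 minutes

k = ln(C₁/C₂) / (t₂ − t₁) = ln(60.2/19.8) / (141 − 36.0)
  = 1.112 / 105.0 = 0.01059 min⁻¹
t½ = ln 2 / k = ln 2 / 0.01059 ≈ 65.5 minutes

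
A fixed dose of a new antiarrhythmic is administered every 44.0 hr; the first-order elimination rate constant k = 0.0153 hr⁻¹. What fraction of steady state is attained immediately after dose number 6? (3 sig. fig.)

0.982

f_n = 1 − e^(−nkτ) = 1 − e^(−6 × 0.01530 × 44.0) = 1 − e^(−4.039) = 1 − 0.01761 ≈ 0.982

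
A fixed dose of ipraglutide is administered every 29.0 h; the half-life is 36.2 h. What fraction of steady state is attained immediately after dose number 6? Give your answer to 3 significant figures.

k = ln 2 / 36.2 = 0.01915 h⁻¹
f_n = 1 − e^(−nkτ) = 1 − e^(−6 × 0.01915 × 29.0) = 1 − e^(−3.332) = 1 − 0.03573 ≈ 0.964

0.964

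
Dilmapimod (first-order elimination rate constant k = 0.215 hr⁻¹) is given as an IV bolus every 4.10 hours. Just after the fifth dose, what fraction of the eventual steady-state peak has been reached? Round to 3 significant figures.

0.988

f_n = 1 − e^(−nkτ) = 1 − e^(−5 × 0.2150 × 4.10) = 1 − e^(−4.407) = 1 − 0.01219 ≈ 0.988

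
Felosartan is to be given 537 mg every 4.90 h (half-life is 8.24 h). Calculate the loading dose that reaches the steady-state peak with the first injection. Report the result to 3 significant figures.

1590 mg

k = ln 2 / 8.24 = 0.08412 h⁻¹
Accumulation ratio R = 1 / (1 − e^(−kτ)) = 1 / (1 − e^(−0.08412×4.90)) = 1 / (1 − 0.6622) = 2.960
Loading dose = maintenance dose × R = 537 × 2.960 ≈ 1590 mg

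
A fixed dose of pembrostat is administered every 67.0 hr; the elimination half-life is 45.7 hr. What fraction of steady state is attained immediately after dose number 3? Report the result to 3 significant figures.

k = ln 2 / 45.7 = 0.01517 hr⁻¹
f_n = 1 − e^(−nkτ) = 1 − e^(−3 × 0.01517 × 67.0) = 1 − e^(−3.049) = 1 − 0.04742 ≈ 0.953

0.953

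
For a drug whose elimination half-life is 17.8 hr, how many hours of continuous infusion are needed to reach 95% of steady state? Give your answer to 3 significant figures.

k = ln 2 / 17.8 = 0.03894 hr⁻¹
f = 1 − e^(−kt)  ⇒  t = −ln(1 − f) / k
t = −ln(1 − 0.95) / 0.03894 = 2.996 / 0.03894 ≈ 76.9 hours

76.9 hours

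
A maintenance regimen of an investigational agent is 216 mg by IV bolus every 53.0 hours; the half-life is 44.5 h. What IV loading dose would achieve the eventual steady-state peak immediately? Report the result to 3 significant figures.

384 mg

k = ln 2 / 44.5 = 0.01558 h⁻¹
Accumulation ratio R = 1 / (1 − e^(−kτ)) = 1 / (1 − e^(−0.01558×53.0)) = 1 / (1 − 0.4380) = 1.779
Loading dose = maintenance dose × R = 216 × 1.779 ≈ 384 mg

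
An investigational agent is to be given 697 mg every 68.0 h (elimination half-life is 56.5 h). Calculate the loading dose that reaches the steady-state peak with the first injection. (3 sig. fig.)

1230 mg

k = ln 2 / 56.5 = 0.01227 h⁻¹
Accumulation ratio R = 1 / (1 − e^(−kτ)) = 1 / (1 − e^(−0.01227×68.0)) = 1 / (1 − 0.4342) = 1.767
Loading dose = maintenance dose × R = 697 × 1.767 ≈ 1230 mg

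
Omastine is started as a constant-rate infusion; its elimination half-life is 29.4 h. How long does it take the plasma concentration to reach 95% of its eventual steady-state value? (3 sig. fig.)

k = ln 2 / 29.4 = 0.02358 h⁻¹
f = 1 − e^(−kt)  ⇒  t = −ln(1 − f) / k
t = −ln(1 − 0.95) / 0.02358 = 2.996 / 0.02358 ≈ 127 hours

127 hours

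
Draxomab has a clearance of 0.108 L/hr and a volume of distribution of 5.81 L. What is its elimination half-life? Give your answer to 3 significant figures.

37.3 hours

k = CL / V = 0.108 / 5.81 = 0.01859 hr⁻¹
t½ = ln 2 / k = ln 2 / 0.01859 ≈ 37.3 hours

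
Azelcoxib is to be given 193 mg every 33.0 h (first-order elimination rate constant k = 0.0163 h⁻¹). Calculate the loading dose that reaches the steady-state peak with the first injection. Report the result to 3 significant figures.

Accumulation ratio R = 1 / (1 − e^(−kτ)) = 1 / (1 − e^(−0.01630×33.0)) = 1 / (1 − 0.5840) = 2.404
Loading dose = maintenance dose × R = 193 × 2.404 ≈ 464 mg

464 mg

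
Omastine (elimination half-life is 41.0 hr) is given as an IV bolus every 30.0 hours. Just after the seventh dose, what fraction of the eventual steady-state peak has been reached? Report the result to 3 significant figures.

k = ln 2 / 41.0 = 0.01691 hr⁻¹
f_n = 1 − e^(−nkτ) = 1 − e^(−7 × 0.01691 × 30.0) = 1 − e^(−3.550) = 1 − 0.02872 ≈ 0.971

0.971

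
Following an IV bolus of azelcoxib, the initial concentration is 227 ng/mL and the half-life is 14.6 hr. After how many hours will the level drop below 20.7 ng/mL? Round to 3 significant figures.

50.4 hours

k = ln 2 / 14.6 = 0.04748 hr⁻¹
C(t) = C₀ e^(−kt)  ⇒  t = ln(C₀/C) / k
t = ln(227/20.7) / 0.04748 = 2.395 / 0.04748 ≈ 50.4 hours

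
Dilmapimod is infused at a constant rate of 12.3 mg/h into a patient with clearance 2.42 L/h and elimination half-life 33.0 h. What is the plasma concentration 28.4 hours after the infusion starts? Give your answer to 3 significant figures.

2.28 mg/L

Css = rate / CL = 12.3 / 2.42 = 5.083 mg/L
k = ln 2 / 33.0 = 0.02100 h⁻¹
C(t) = Css (1 − e^(−kt)) = 5.083 × (1 − e^(−0.5965)) = 5.083 × 0.4493 ≈ 2.28 mg/L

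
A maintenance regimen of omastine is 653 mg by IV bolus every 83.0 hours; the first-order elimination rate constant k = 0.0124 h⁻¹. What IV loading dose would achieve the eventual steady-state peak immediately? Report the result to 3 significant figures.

Accumulation ratio R = 1 / (1 − e^(−kτ)) = 1 / (1 − e^(−0.01240×83.0)) = 1 / (1 − 0.3573) = 1.556
Loading dose = maintenance dose × R = 653 × 1.556 ≈ 1020 mg

1020 mg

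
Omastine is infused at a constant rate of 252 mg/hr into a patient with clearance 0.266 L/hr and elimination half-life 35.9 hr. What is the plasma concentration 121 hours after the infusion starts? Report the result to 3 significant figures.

Css = rate / CL = 252 / 0.266 = 947.4 mg/L
k = ln 2 / 35.9 = 0.01931 hr⁻¹
C(t) = Css (1 − e^(−kt)) = 947.4 × (1 − e^(−2.336)) = 947.4 × 0.9033 ≈ 856 mg/L

856 mg/L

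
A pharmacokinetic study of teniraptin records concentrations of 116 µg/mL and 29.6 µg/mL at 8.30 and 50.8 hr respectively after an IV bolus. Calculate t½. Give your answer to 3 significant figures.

k = ln(C₁/C₂) / (t₂ − t₁) = ln(116/29.6) / (50.8 − 8.30)
  = 1.366 / 42.50 = 0.03214 hr⁻¹
t½ = ln 2 / k = ln 2 / 0.03214 ≈ 21.6 hours

21.6 hours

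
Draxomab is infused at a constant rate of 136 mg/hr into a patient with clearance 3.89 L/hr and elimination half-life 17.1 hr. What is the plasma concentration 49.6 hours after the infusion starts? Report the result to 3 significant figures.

Css = rate / CL = 136 / 3.89 = 34.96 mg/L
k = ln 2 / 17.1 = 0.04053 hr⁻¹
C(t) = Css (1 − e^(−kt)) = 34.96 × (1 − e^(−2.011)) = 34.96 × 0.8661 ≈ 30.3 mg/L

30.3 mg/L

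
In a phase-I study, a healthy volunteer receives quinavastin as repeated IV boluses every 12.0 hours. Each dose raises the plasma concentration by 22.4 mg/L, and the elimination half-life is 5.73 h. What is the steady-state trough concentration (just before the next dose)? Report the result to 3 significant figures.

6.85 mg/L

k = ln 2 / 5.73 = 0.1210 h⁻¹
Fraction remaining after one interval: e^(−kτ) = e^(−0.1210 × 12.0) = 0.2342
R = 1 / (1 − 0.2342) = 1.306
Css,max = 22.4 × 1.306 = 29.25 mg/L
Css,min = Css,max × e^(−kτ) = 29.25 × 0.2342 ≈ 6.85 mg/L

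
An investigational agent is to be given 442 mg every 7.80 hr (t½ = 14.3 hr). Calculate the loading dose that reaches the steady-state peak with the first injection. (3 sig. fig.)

k = ln 2 / 14.3 = 0.04847 hr⁻¹
Accumulation ratio R = 1 / (1 − e^(−kτ)) = 1 / (1 − e^(−0.04847×7.80)) = 1 / (1 − 0.6852) = 3.176
Loading dose = maintenance dose × R = 442 × 3.176 ≈ 1400 mg

1400 mg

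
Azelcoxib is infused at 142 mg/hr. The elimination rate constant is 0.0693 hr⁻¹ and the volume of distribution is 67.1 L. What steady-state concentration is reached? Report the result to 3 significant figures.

30.5 mg/L

CL = k · V = 0.0693 × 67.1 = 4.650 L/hr
Css = rate / CL = 142 / 4.650 ≈ 30.5 mg/L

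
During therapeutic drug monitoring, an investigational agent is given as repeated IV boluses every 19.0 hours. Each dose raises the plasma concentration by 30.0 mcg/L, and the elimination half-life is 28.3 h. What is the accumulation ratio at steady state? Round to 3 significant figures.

2.69

k = ln 2 / 28.3 = 0.02449 h⁻¹
Fraction remaining after one interval: e^(−kτ) = e^(−0.02449 × 19.0) = 0.6279
R = 1 / (1 − 0.6279) = 1 / 0.3721 ≈ 2.69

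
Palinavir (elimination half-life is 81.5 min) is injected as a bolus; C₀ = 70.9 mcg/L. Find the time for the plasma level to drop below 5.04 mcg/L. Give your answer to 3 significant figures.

311 minutes

k = ln 2 / 81.5 = 0.008505 min⁻¹
C(t) = C₀ e^(−kt)  ⇒  t = ln(C₀/C) / k
t = ln(70.9/5.04) / 0.008505 = 2.644 / 0.008505 ≈ 311 minutes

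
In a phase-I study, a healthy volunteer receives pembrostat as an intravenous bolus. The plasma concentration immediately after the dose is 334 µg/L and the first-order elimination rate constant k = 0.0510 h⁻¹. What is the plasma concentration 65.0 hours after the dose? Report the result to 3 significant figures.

12.1 µg/L

C(t) = C₀ e^(−kt) = 334 × e^(−0.05100 × 65.0) = 334 × e^(−3.315) = 334 × 0.03633 ≈ 12.1 µg/L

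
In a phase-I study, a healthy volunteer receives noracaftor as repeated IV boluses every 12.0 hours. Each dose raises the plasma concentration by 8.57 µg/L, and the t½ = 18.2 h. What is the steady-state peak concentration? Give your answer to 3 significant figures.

k = ln 2 / 18.2 = 0.03809 h⁻¹
Fraction remaining after one interval: e^(−kτ) = e^(−0.03809 × 12.0) = 0.6332
R = 1 / (1 − 0.6332) = 2.726
Css,max = 8.57 × 2.726 ≈ 23.4 µg/L

23.4 µg/L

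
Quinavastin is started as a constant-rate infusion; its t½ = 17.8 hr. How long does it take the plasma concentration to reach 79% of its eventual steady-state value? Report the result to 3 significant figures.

k = ln 2 / 17.8 = 0.03894 hr⁻¹
f = 1 − e^(−kt)  ⇒  t = −ln(1 − f) / k
t = −ln(1 − 0.79) / 0.03894 = 1.561 / 0.03894 ≈ 40.1 hours

40.1 hours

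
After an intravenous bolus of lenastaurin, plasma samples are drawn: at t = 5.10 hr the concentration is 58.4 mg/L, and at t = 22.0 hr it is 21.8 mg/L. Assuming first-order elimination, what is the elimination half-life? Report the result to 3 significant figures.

k = ln(C₁/C₂) / (t₂ − t₁) = ln(58.4/21.8) / (22.0 − 5.10)
  = 0.9854 / 16.90 = 0.05831 hr⁻¹
t½ = ln 2 / k = ln 2 / 0.05831 ≈ 11.9 hours

11.9 hours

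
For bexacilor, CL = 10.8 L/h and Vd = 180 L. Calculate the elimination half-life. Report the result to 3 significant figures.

11.6 hours

k = CL / V = 10.8 / 180 = 0.06000 h⁻¹
t½ = ln 2 / k = ln 2 / 0.06000 ≈ 11.6 hours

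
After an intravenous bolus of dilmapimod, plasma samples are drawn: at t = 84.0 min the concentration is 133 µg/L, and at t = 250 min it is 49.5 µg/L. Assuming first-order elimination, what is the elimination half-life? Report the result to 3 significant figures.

k = ln(C₁/C₂) / (t₂ − t₁) = ln(133/49.5) / (250 − 84.0)
  = 0.9884 / 166.0 = 0.005954 min⁻¹
t½ = ln 2 / k = ln 2 / 0.005954 ≈ 116 minutes

116 minutes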